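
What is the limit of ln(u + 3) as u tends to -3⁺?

-∞

As u → -3⁺, u + 3 → 0⁺ and ln(u + 3) → −∞.
Multiplying by 1 gives -∞.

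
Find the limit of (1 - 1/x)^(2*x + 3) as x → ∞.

e^(-2)

Let L be the limit and take ln: ln L = lim (2x + 3)·ln(1 - 1/x) = lim (2x + 3)·(-1/x + O(1/x²)) = -2.
Hence L = e^(-2).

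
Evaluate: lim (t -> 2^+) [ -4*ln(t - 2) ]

As t → 2⁺, t - 2 → 0⁺ and ln(t - 2) → −∞.
Multiplying by -4 gives ∞.

∞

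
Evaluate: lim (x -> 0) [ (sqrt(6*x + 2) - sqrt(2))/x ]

Substitution gives 0/0. Multiply numerator and denominator by the conjugate √(2 + 6x) + √2.
The numerator becomes (2 + 6x) − 2 = 6x, so the expression simplifies to 6/(√(2 + 6x) + √2).
Letting x → 0 gives 6/(2√2) = 3*√(2)/2.

3*√(2)/2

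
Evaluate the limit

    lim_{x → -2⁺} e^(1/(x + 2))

As x → -2⁺, 1/(x + 2) → +∞, so e^(1/(x + 2)) → ∞.

∞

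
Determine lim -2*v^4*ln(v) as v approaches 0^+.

0

This is a 0·(−∞) form. Rewrite as -2·ln(v) / v^(−4) and apply L'Hôpital:
the derivative quotient is -2·(1/v) / (−4·v^(−5)) = (2/4)·v^4 → 0.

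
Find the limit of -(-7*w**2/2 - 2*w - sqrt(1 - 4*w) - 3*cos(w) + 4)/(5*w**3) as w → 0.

Substitution gives 0/0; apply L'Hôpital's rule 3 times.
After differentiating numerator and denominator 3 times the quotient is (-3*sin(w) + 24/(1 - 4*w)^(5/2))/(-30); at w = 0 this is -4/5.

-4/5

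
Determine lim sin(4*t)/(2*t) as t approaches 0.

2

Substitution gives 0/0.
Write it as (4/2)·sin(4t)/(4t); since sin(u)/u → 1, the limit is 2.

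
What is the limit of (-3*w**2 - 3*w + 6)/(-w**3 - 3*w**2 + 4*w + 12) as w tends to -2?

9/4

At w = -2 both the top and bottom vanish — a removable singularity. Factoring out (w + 2) from each leaves (3 - 3*w)/(-w^2 - w + 6), which at w = -2 equals 9/4.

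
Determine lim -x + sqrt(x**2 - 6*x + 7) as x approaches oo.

An ∞ − ∞ form. Rationalising with the conjugate, the difference becomes (-6x + 7) / (√(x^2 - 6*x + 7) + x).
For large x the denominator behaves like 2·x, so the quotient tends to -6/2 = -3.

-3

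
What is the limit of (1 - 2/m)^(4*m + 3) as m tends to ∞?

e^(-8)

Write it as [(1 - 2/m)^m]^(4) · (1 - 2/m)^(3). The bracketed term tends to e^(-2) and the second factor to 1, so the limit is e^(-8).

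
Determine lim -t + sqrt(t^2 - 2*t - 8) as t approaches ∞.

-1

This has the form ∞ − ∞. Multiply and divide by the conjugate √(t^2 - 2*t - 8) + t.
That gives (-2t - 8) / (√(t^2 - 2*t - 8) + t).
Divide numerator and denominator by t: the limit is -2/(2·1) = -1.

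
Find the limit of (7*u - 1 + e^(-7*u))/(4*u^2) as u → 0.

Direct substitution gives 0/0.
Apply L'Hôpital: lim (7 - 7*e^(-7*u))/(8*u), still 0/0.
After 2 applications of L'Hôpital's rule the quotient is (49*e^(-7*u))/(8); substituting u = 0 gives 49/8.

49/8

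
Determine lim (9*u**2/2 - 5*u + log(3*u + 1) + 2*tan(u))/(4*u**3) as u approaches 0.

Substitution gives 0/0 (the numerator vanishes to order 3).
Expand each term to order u^3: the coefficient of u^3 in ln(1 + 3u) is 9 and in 2·tan(u) is 2/3.
Lower-order terms cancel with the polynomial part, so the numerator is (29/3)·u^3 + o(u^3), and the limit is (29/3)/(4) = 29/12.

29/12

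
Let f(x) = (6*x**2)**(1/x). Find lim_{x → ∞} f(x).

Base → ∞ and exponent → 0: an ∞^0 form.
Take logs: (1/x)·ln(6·x^2) = (ln 6 + 2·ln x)/x → 0.
So the limit is e^0 = 1.

1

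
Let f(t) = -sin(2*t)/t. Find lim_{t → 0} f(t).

-2

Substitution gives 0/0.
Write it as (2/(-1))·sin(2t)/(2t); since sin(u)/u → 1, the limit is -2.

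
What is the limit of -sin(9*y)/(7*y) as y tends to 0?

-9/7

Substitution gives 0/0.
Write it as (9/(-7))·sin(9y)/(9y); since sin(u)/u → 1, the limit is -9/7.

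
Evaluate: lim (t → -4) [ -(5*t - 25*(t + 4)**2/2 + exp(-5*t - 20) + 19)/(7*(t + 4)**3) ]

125/42

Direct substitution gives 0/0.
Apply L'Hôpital: lim (-25*t - 5*e^(-5*t - 20) - 95)/(-21*(t + 4)^2), still 0/0.
Apply L'Hôpital: lim (25*e^(-5*t - 20) - 25)/(-42*t - 168), still 0/0.
After 3 applications of L'Hôpital's rule the quotient is (-125*e^(-5*t - 20))/(-42); substituting t = -4 gives 125/42.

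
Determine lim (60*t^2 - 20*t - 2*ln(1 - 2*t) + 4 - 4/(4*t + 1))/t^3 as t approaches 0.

Substitution gives 0/0; apply L'Hôpital's rule 3 times.
After differentiating numerator and denominator 3 times the quotient is (1536/(4*t + 1)^4 - 32/(2*t - 1)^3)/(6); at t = 0 this is 784/3.

784/3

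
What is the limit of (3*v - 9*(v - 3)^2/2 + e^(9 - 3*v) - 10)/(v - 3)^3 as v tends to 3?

Direct substitution gives 0/0.
Apply L'Hôpital: lim (-9*v - 3*e^(9 - 3*v) + 30)/(3*(v - 3)^2), still 0/0.
Apply L'Hôpital: lim (9*e^(9 - 3*v) - 9)/(6*v - 18), still 0/0.
After 3 applications of L'Hôpital's rule the quotient is (-27*e^(9 - 3*v))/(6); substituting v = 3 gives -9/2.

-9/2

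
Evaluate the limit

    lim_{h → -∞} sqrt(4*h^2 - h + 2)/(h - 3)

-2

For large |h|, √(4*h^2 - h + 2) ≈ √4·|h| and the denominator ≈ h.
Since h → −∞, |h| = −h, giving −√4/(1) = -2.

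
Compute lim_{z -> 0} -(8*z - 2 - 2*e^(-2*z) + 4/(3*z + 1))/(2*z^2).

-16

Substitution gives 0/0; apply L'Hôpital's rule 2 times.
After differentiating numerator and denominator 2 times the quotient is (-8*e^(-2*z) + 72/(3*z + 1)^3)/(-4); at z = 0 this is -16.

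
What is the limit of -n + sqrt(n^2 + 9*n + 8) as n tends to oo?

9/2

This has the form ∞ − ∞. Multiply and divide by the conjugate √(n^2 + 9*n + 8) + n.
That gives (9n + 8) / (√(n^2 + 9*n + 8) + n).
Divide numerator and denominator by n: the limit is 9/(2·1) = 9/2.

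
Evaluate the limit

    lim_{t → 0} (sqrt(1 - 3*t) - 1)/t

-3/2

Substitution gives 0/0. Multiply numerator and denominator by the conjugate √(1 - 3t) + √1.
The numerator becomes (1 - 3t) − 1 = -3t, so the expression simplifies to -3/(√(1 - 3t) + √1).
Letting t → 0 gives -3/(2√1) = -3/2.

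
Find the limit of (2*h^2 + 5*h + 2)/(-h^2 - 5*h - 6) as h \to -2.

Direct substitution gives 0/0, so factor. Both numerator and denominator have (h + 2) as a factor.
After cancelling, the expression reduces to (2*h + 1)/(-h - 3).
Substituting h = -2 gives 3.

3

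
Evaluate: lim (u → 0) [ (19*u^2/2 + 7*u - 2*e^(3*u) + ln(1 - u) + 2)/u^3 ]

Substitution gives 0/0; apply L'Hôpital's rule 3 times.
After differentiating numerator and denominator 3 times the quotient is (-54*e^(3*u) + 2/(u - 1)^3)/(6); at u = 0 this is -28/3.

-28/3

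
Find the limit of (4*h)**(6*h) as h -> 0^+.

Base → 0⁺ and exponent → 0⁺: a 0^0 form.
Take logs: 6h·ln(4h). This is 0·(−∞); rewriting as ln(4h)/(1/(6h)) and applying L'Hôpital gives 0.
Hence the limit is e^0 = 1.

1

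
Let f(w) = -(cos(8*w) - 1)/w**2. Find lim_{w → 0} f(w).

Direct substitution gives 0/0.
Apply L'Hôpital: lim (-8*sin(8*w))/(-2*w), still 0/0.
After 2 applications of L'Hôpital's rule the quotient is (-64*cos(8*w))/(-2); substituting w = 0 gives 32.

32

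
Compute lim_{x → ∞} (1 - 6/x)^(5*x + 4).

e^(-30)

Write it as [(1 - 6/x)^x]^(5) · (1 - 6/x)^(4). The bracketed term tends to e^(-6) and the second factor to 1, so the limit is e^(-30).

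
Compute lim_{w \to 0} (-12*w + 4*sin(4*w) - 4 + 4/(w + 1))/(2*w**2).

Substitution gives 0/0 (the numerator vanishes to order 2).
Expand each term to order w^2: the coefficient of w^2 in 4·1/(1 + w) is 4 and in 4·sin(4w) is 0.
Lower-order terms cancel with the polynomial part, so the numerator is (4)·w^2 + o(w^2), and the limit is (4)/(2) = 2.

2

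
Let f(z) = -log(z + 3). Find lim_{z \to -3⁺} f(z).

As z → -3⁺, z + 3 → 0⁺ and ln(z + 3) → −∞.
Multiplying by -1 gives ∞.

∞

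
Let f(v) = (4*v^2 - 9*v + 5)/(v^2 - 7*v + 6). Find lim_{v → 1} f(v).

Since v = 1 makes numerator and denominator zero, (v - 1) divides both.
Cancelling it gives (4*v - 5)/(v - 6); now plug in v = 1 to get 1/5.

1/5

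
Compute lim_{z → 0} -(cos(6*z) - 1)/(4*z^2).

Direct substitution gives 0/0.
Apply L'Hôpital: lim (-6*sin(6*z))/(-8*z), still 0/0.
After 2 applications of L'Hôpital's rule the quotient is (-36*cos(6*z))/(-8); substituting z = 0 gives 9/2.

9/2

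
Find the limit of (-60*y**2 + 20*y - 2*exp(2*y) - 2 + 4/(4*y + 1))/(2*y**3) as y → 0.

-388/3

Substitution gives 0/0; apply L'Hôpital's rule 3 times.
After differentiating numerator and denominator 3 times the quotient is (-16*e^(2*y) - 1536/(4*y + 1)^4)/(12); at y = 0 this is -388/3.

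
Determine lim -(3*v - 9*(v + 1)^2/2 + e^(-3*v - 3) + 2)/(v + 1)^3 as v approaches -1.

9/2

Direct substitution gives 0/0.
Apply L'Hôpital: lim (-9*v - 3*e^(-3*v - 3) - 6)/(-3*(v + 1)^2), still 0/0.
Apply L'Hôpital: lim (9*e^(-3*v - 3) - 9)/(-6*v - 6), still 0/0.
After 3 applications of L'Hôpital's rule the quotient is (-27*e^(-3*v - 3))/(-6); substituting v = -1 gives 9/2.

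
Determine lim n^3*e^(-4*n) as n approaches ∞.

0

Write as n^3/e^{4n}, an ∞/∞ form.
Exponential growth dominates any polynomial, so repeated L'Hôpital (or the standard result) gives 0.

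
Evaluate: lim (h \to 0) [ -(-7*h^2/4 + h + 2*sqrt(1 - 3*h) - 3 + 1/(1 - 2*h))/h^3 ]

-37/8

Substitution gives 0/0 (the numerator vanishes to order 3).
Expand each term to order h^3: the coefficient of h^3 in 2·√(1 - 3h) is -27/8 and in 1/(1 - 2h) is 8.
Lower-order terms cancel with the polynomial part, so the numerator is (37/8)·h^3 + o(h^3), and the limit is (37/8)/(-1) = -37/8.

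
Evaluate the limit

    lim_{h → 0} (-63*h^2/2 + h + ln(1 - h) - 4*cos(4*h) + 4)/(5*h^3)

Substitution gives 0/0; apply L'Hôpital's rule 3 times.
After differentiating numerator and denominator 3 times the quotient is (-256*sin(4*h) + 2/(h - 1)^3)/(30); at h = 0 this is -1/15.

-1/15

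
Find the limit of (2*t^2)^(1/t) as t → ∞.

1

Base → ∞ and exponent → 0: an ∞^0 form.
Take logs: (1/t)·ln(2·t^2) = (ln 2 + 2·ln t)/t → 0.
So the limit is e^0 = 1.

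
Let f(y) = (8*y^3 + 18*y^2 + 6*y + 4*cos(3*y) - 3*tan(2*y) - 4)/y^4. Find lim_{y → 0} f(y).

27/2

Substitution gives 0/0 (the numerator vanishes to order 4).
Expand each term to order y^4: the coefficient of y^4 in 4·cos(3y) is 27/2 and in -3·tan(2y) is 0.
Lower-order terms cancel with the polynomial part, so the numerator is (27/2)·y^4 + o(y^4), and the limit is (27/2)/(1) = 27/2.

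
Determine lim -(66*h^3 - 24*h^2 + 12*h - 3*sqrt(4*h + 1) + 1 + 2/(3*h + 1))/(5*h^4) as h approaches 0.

Substitution gives 0/0; apply L'Hôpital's rule 4 times.
After differentiating numerator and denominator 4 times the quotient is (720/(4*h + 1)^(7/2) + 3888/(3*h + 1)^5)/(-120); at h = 0 this is -192/5.

-192/5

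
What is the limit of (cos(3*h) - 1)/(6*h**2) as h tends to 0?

-3/4

Direct substitution gives 0/0.
Apply L'Hôpital: lim (-3*sin(3*h))/(12*h), still 0/0.
After 2 applications of L'Hôpital's rule the quotient is (-9*cos(3*h))/(12); substituting h = 0 gives -3/4.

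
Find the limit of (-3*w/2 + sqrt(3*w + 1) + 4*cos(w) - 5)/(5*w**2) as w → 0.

-5/8

Substitution gives 0/0; apply L'Hôpital's rule 2 times.
After differentiating numerator and denominator 2 times the quotient is (-4*cos(w) - 9/(4*(3*w + 1)^(3/2)))/(10); at w = 0 this is -5/8.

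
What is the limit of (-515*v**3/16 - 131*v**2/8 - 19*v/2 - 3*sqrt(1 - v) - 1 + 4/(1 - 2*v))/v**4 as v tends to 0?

8207/128

Substitution gives 0/0 (the numerator vanishes to order 4).
Expand each term to order v^4: the coefficient of v^4 in 4·1/(1 - 2v) is 64 and in -3·√(1 - v) is 15/128.
Lower-order terms cancel with the polynomial part, so the numerator is (8207/128)·v^4 + o(v^4), and the limit is (8207/128)/(1) = 8207/128.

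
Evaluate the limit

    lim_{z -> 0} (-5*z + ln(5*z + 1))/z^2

-25/2

Direct substitution gives 0/0.
Apply L'Hôpital: lim (-5 + 5/(5*z + 1))/(2*z), still 0/0.
After 2 applications of L'Hôpital's rule the quotient is (-25/(5*z + 1)^2)/(2); substituting z = 0 gives -25/2.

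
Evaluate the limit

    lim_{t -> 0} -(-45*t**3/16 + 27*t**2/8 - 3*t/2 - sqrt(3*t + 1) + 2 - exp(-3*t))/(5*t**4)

27/640

Substitution gives 0/0; apply L'Hôpital's rule 4 times.
After differentiating numerator and denominator 4 times the quotient is (-81*e^(-3*t) + 1215/(16*(3*t + 1)^(7/2)))/(-120); at t = 0 this is 27/640.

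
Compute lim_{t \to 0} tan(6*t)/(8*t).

3/4

Substitution gives 0/0.
Since tan(u)/u → 1 as u → 0, tan(6t)/(6t) → 1 and the limit is 6/8 = 3/4.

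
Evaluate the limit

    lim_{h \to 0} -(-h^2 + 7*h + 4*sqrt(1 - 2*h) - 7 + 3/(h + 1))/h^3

5

Substitution gives 0/0; apply L'Hôpital's rule 3 times.
After differentiating numerator and denominator 3 times the quotient is (-18/(h + 1)^4 - 12/(1 - 2*h)^(5/2))/(-6); at h = 0 this is 5.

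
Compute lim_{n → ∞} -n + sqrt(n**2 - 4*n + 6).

This has the form ∞ − ∞. Multiply and divide by the conjugate √(n^2 - 4*n + 6) + n.
That gives (-4n + 6) / (√(n^2 - 4*n + 6) + n).
Divide numerator and denominator by n: the limit is -4/(2·1) = -2.

-2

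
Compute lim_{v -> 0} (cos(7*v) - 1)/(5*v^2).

Direct substitution gives 0/0.
Apply L'Hôpital: lim (-7*sin(7*v))/(10*v), still 0/0.
After 2 applications of L'Hôpital's rule the quotient is (-49*cos(7*v))/(10); substituting v = 0 gives -49/10.

-49/10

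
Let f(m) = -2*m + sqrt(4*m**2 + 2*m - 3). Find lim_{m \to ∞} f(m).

This has the form ∞ − ∞. Multiply and divide by the conjugate √(4*m^2 + 2*m - 3) + 2m.
That gives (2m - 3) / (√(4*m^2 + 2*m - 3) + 2m).
Divide numerator and denominator by m: the limit is 2/(2·2) = 1/2.

1/2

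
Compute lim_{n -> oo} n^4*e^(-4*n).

0

Write as n^4/e^{4n}, an ∞/∞ form.
Exponential growth dominates any polynomial, so repeated L'Hôpital (or the standard result) gives 0.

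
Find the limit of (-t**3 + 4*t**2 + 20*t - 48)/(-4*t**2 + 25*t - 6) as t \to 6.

Since t = 6 makes numerator and denominator zero, (t - 6) divides both.
Cancelling it gives (-t^2 - 2*t + 8)/(1 - 4*t); now plug in t = 6 to get 40/23.

40/23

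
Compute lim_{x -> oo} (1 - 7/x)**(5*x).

e^(-35)

The base → 1 and the exponent → ∞: a 1^∞ form.
Take logarithms: (5x)·ln(1 - 7/x). Since ln(1+u) ~ u for small u, this behaves like (5x)·(-7/x) → -35.
So the limit is e^(-35).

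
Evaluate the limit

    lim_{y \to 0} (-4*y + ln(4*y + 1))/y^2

-8

Direct substitution gives 0/0.
Apply L'Hôpital: lim (-4 + 4/(4*y + 1))/(2*y), still 0/0.
After 2 applications of L'Hôpital's rule the quotient is (-16/(4*y + 1)^2)/(2); substituting y = 0 gives -8.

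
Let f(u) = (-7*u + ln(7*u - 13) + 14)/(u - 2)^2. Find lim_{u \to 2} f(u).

-49/2

Direct substitution gives 0/0.
Apply L'Hôpital: lim (-7 + 7/(7*u - 13))/(2*u - 4), still 0/0.
After 2 applications of L'Hôpital's rule the quotient is (-49/(7*u - 13)^2)/(2); substituting u = 2 gives -49/2.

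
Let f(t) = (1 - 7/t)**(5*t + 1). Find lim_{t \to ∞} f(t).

e^(-35)

Let L be the limit and take ln: ln L = lim (5t + 1)·ln(1 - 7/t) = lim (5t + 1)·(-7/t + O(1/t²)) = -35.
Hence L = e^(-35).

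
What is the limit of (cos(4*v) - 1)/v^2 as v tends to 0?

-8

Direct substitution gives 0/0.
Apply L'Hôpital: lim (-4*sin(4*v))/(2*v), still 0/0.
After 2 applications of L'Hôpital's rule the quotient is (-16*cos(4*v))/(2); substituting v = 0 gives -8.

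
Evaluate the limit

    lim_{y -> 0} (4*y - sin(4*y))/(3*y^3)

Direct substitution gives 0/0.
Apply L'Hôpital: lim (4 - 4*cos(4*y))/(9*y^2), still 0/0.
Apply L'Hôpital: lim (16*sin(4*y))/(18*y), still 0/0.
After 3 applications of L'Hôpital's rule the quotient is (64*cos(4*y))/(18); substituting y = 0 gives 32/9.

32/9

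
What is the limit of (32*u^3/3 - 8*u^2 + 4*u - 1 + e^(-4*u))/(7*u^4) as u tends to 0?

32/21

Direct substitution gives 0/0.
Apply L'Hôpital: lim (32*u^2 - 16*u + 4 - 4*e^(-4*u))/(28*u^3), still 0/0.
Apply L'Hôpital: lim (64*u - 16 + 16*e^(-4*u))/(84*u^2), still 0/0.
Apply L'Hôpital: lim (64 - 64*e^(-4*u))/(168*u), still 0/0.
After 4 applications of L'Hôpital's rule the quotient is (256*e^(-4*u))/(168); substituting u = 0 gives 32/21.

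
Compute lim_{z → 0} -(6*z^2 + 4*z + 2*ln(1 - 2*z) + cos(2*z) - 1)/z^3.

Substitution gives 0/0; apply L'Hôpital's rule 3 times.
After differentiating numerator and denominator 3 times the quotient is (8*sin(2*z) + 32/(2*z - 1)^3)/(-6); at z = 0 this is 16/3.

16/3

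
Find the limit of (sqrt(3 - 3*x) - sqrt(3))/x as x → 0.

A 0/0 form; rationalise with √(3 - 3x) + √3. This collapses the numerator to -3x, leaving -3/(√(3 - 3x) + √3) → -3/(2√3) = -√(3)/2.

-√(3)/2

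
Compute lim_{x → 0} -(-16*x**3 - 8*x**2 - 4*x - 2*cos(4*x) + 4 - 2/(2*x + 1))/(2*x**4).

80/3

Substitution gives 0/0; apply L'Hôpital's rule 4 times.
After differentiating numerator and denominator 4 times the quotient is (-512*cos(4*x) - 768/(2*x + 1)^5)/(-48); at x = 0 this is 80/3.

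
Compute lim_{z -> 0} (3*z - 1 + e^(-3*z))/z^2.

Direct substitution gives 0/0.
Apply L'Hôpital: lim (3 - 3*e^(-3*z))/(2*z), still 0/0.
After 2 applications of L'Hôpital's rule the quotient is (9*e^(-3*z))/(2); substituting z = 0 gives 9/2.

9/2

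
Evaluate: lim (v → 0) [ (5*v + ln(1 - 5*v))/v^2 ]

Direct substitution gives 0/0.
Apply L'Hôpital: lim (5 - 5/(1 - 5*v))/(2*v), still 0/0.
After 2 applications of L'Hôpital's rule the quotient is (-25/(1 - 5*v)^2)/(2); substituting v = 0 gives -25/2.

-25/2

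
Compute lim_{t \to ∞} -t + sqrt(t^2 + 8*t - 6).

This has the form ∞ − ∞. Multiply and divide by the conjugate √(t^2 + 8*t - 6) + t.
That gives (8t - 6) / (√(t^2 + 8*t - 6) + t).
Divide numerator and denominator by t: the limit is 8/(2·1) = 4.

4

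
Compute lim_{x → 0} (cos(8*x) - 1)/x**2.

Direct substitution gives 0/0.
Apply L'Hôpital: lim (-8*sin(8*x))/(2*x), still 0/0.
After 2 applications of L'Hôpital's rule the quotient is (-64*cos(8*x))/(2); substituting x = 0 gives -32.

-32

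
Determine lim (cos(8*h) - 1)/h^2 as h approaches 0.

-32

Direct substitution gives 0/0.
Apply L'Hôpital: lim (-8*sin(8*h))/(2*h), still 0/0.
After 2 applications of L'Hôpital's rule the quotient is (-64*cos(8*h))/(2); substituting h = 0 gives -32.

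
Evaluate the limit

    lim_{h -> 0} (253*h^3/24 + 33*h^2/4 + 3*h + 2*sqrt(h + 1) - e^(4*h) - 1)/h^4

-2063/192

Substitution gives 0/0 (the numerator vanishes to order 4).
Expand each term to order h^4: the coefficient of h^4 in 2·√(1 + h) is -5/64 and in −e^(4h) is -32/3.
Lower-order terms cancel with the polynomial part, so the numerator is (-2063/192)·h^4 + o(h^4), and the limit is (-2063/192)/(1) = -2063/192.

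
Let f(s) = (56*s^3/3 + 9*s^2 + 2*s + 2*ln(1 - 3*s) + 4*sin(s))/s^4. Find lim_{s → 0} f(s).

Substitution gives 0/0 (the numerator vanishes to order 4).
Expand each term to order s^4: the coefficient of s^4 in 2·ln(1 - 3s) is -81/2 and in 4·sin(s) is 0.
Lower-order terms cancel with the polynomial part, so the numerator is (-81/2)·s^4 + o(s^4), and the limit is (-81/2)/(1) = -81/2.

-81/2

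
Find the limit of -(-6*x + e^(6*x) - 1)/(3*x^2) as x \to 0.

-6

Direct substitution gives 0/0.
Apply L'Hôpital: lim (6*e^(6*x) - 6)/(-6*x), still 0/0.
After 2 applications of L'Hôpital's rule the quotient is (36*e^(6*x))/(-6); substituting x = 0 gives -6.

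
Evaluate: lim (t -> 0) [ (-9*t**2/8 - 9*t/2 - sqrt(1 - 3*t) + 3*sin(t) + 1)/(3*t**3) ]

19/48

Substitution gives 0/0; apply L'Hôpital's rule 3 times.
After differentiating numerator and denominator 3 times the quotient is (-3*cos(t) + 81/(8*(1 - 3*t)^(5/2)))/(18); at t = 0 this is 19/48.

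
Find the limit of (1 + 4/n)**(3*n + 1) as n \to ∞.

e^(12)

Let L be the limit and take ln: ln L = lim (3n + 1)·ln(1 + 4/n) = lim (3n + 1)·(4/n + O(1/n²)) = 12.
Hence L = e^(12).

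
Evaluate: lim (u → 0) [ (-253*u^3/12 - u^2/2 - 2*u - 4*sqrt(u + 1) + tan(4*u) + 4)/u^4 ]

Substitution gives 0/0 (the numerator vanishes to order 4).
Expand each term to order u^4: the coefficient of u^4 in -4·√(1 + u) is 5/32 and in tan(4u) is 0.
Lower-order terms cancel with the polynomial part, so the numerator is (5/32)·u^4 + o(u^4), and the limit is (5/32)/(1) = 5/32.

5/32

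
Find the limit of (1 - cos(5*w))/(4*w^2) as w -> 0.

25/8

Substitution gives 0/0.
Use (1 − cos u)/u² → 1/2 with u = 5w: the limit is 5²/(2·4) = 25/8.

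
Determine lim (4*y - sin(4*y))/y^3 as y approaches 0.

Direct substitution gives 0/0.
Apply L'Hôpital: lim (4 - 4*cos(4*y))/(3*y^2), still 0/0.
Apply L'Hôpital: lim (16*sin(4*y))/(6*y), still 0/0.
After 3 applications of L'Hôpital's rule the quotient is (64*cos(4*y))/(6); substituting y = 0 gives 32/3.

32/3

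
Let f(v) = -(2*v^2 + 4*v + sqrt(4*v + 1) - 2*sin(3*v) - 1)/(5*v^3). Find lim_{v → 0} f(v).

Substitution gives 0/0; apply L'Hôpital's rule 3 times.
After differentiating numerator and denominator 3 times the quotient is (54*cos(3*v) + 24/(4*v + 1)^(5/2))/(-30); at v = 0 this is -13/5.

-13/5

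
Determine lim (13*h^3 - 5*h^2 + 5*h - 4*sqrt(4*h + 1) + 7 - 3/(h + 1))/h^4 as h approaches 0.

Substitution gives 0/0; apply L'Hôpital's rule 4 times.
After differentiating numerator and denominator 4 times the quotient is (960/(4*h + 1)^(7/2) - 72/(h + 1)^5)/(24); at h = 0 this is 37.

37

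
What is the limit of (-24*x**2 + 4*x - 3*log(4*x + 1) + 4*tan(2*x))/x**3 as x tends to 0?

Substitution gives 0/0 (the numerator vanishes to order 3).
Expand each term to order x^3: the coefficient of x^3 in -3·ln(1 + 4x) is -64 and in 4·tan(2x) is 32/3.
Lower-order terms cancel with the polynomial part, so the numerator is (-160/3)·x^3 + o(x^3), and the limit is (-160/3)/(1) = -160/3.

-160/3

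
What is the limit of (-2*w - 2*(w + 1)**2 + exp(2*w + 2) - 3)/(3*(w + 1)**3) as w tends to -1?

Direct substitution gives 0/0.
Apply L'Hôpital: lim (-4*w + 2*e^(2*w + 2) - 6)/(9*(w + 1)^2), still 0/0.
Apply L'Hôpital: lim (4*e^(2*w + 2) - 4)/(18*w + 18), still 0/0.
After 3 applications of L'Hôpital's rule the quotient is (8*e^(2*w + 2))/(18); substituting w = -1 gives 4/9.

4/9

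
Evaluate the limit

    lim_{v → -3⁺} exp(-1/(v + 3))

As v → -3⁺, -1/(v + 3) → −∞, so e^(-1/(v + 3)) → 0.

0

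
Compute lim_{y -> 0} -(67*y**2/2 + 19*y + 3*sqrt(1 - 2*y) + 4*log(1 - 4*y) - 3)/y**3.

521/6

Substitution gives 0/0; apply L'Hôpital's rule 3 times.
After differentiating numerator and denominator 3 times the quotient is (512/(4*y - 1)^3 - 9/(1 - 2*y)^(5/2))/(-6); at y = 0 this is 521/6.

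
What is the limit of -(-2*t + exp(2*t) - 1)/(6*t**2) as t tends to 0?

Direct substitution gives 0/0.
Apply L'Hôpital: lim (2*e^(2*t) - 2)/(-12*t), still 0/0.
After 2 applications of L'Hôpital's rule the quotient is (4*e^(2*t))/(-12); substituting t = 0 gives -1/3.

-1/3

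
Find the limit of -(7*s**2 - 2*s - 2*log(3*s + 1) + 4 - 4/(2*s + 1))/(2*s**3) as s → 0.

Substitution gives 0/0; apply L'Hôpital's rule 3 times.
After differentiating numerator and denominator 3 times the quotient is (-108/(3*s + 1)^3 + 192/(2*s + 1)^4)/(-12); at s = 0 this is -7.

-7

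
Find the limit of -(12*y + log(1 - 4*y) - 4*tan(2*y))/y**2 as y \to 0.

8

Substitution gives 0/0; apply L'Hôpital's rule 2 times.
After differentiating numerator and denominator 2 times the quotient is (-32*tan(2*y)/cos(2*y)^2 - 16/(4*y - 1)^2)/(-2); at y = 0 this is 8.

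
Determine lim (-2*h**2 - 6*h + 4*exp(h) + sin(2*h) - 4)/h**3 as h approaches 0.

Substitution gives 0/0 (the numerator vanishes to order 3).
Expand each term to order h^3: the coefficient of h^3 in sin(2h) is -4/3 and in 4·e^(h) is 2/3.
Lower-order terms cancel with the polynomial part, so the numerator is (-2/3)·h^3 + o(h^3), and the limit is (-2/3)/(1) = -2/3.

-2/3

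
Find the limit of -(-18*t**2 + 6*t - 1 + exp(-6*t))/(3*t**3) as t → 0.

Direct substitution gives 0/0.
Apply L'Hôpital: lim (-36*t + 6 - 6*e^(-6*t))/(-9*t^2), still 0/0.
Apply L'Hôpital: lim (-36 + 36*e^(-6*t))/(-18*t), still 0/0.
After 3 applications of L'Hôpital's rule the quotient is (-216*e^(-6*t))/(-18); substituting t = 0 gives 12.

12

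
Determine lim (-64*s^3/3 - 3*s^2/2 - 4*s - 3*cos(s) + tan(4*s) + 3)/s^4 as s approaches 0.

-1/8

Substitution gives 0/0; apply L'Hôpital's rule 4 times.
After differentiating numerator and denominator 4 times the quotient is (-3*cos(s) + 6144*tan(4*s)^5 + 10240*tan(4*s)^3 + 4096*tan(4*s))/(24); at s = 0 this is -1/8.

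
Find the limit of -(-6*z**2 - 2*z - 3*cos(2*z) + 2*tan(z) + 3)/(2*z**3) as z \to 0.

-1/3

Substitution gives 0/0 (the numerator vanishes to order 3).
Expand each term to order z^3: the coefficient of z^3 in 2·tan(z) is 2/3 and in -3·cos(2z) is 0.
Lower-order terms cancel with the polynomial part, so the numerator is (2/3)·z^3 + o(z^3), and the limit is (2/3)/(-2) = -1/3.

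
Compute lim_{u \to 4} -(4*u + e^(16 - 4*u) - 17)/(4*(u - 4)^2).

-2

Direct substitution gives 0/0.
Apply L'Hôpital: lim (4 - 4*e^(16 - 4*u))/(32 - 8*u), still 0/0.
After 2 applications of L'Hôpital's rule the quotient is (16*e^(16 - 4*u))/(-8); substituting u = 4 gives -2.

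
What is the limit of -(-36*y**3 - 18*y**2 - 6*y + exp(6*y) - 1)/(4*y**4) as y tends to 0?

Direct substitution gives 0/0.
Apply L'Hôpital: lim (-108*y^2 - 36*y + 6*e^(6*y) - 6)/(-16*y^3), still 0/0.
Apply L'Hôpital: lim (-216*y + 36*e^(6*y) - 36)/(-48*y^2), still 0/0.
Apply L'Hôpital: lim (216*e^(6*y) - 216)/(-96*y), still 0/0.
After 4 applications of L'Hôpital's rule the quotient is (1296*e^(6*y))/(-96); substituting y = 0 gives -27/2.

-27/2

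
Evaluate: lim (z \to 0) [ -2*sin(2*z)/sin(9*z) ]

Substitution gives 0/0.
Divide numerator and denominator by z: sin(2z)/z → 2 and sin(9z)/z → 9, so the limit is -2·2/9 = -4/9.

-4/9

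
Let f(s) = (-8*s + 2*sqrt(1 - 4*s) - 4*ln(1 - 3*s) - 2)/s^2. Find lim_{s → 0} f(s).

Substitution gives 0/0; apply L'Hôpital's rule 2 times.
After differentiating numerator and denominator 2 times the quotient is (36/(3*s - 1)^2 - 8/(1 - 4*s)^(3/2))/(2); at s = 0 this is 14.

14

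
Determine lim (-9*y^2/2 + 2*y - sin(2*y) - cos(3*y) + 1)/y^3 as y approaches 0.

Substitution gives 0/0 (the numerator vanishes to order 3).
Expand each term to order y^3: the coefficient of y^3 in −cos(3y) is 0 and in −sin(2y) is 4/3.
Lower-order terms cancel with the polynomial part, so the numerator is (4/3)·y^3 + o(y^3), and the limit is (4/3)/(1) = 4/3.

4/3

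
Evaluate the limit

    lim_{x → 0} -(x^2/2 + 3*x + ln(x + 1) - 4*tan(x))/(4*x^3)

1/4

Substitution gives 0/0 (the numerator vanishes to order 3).
Expand each term to order x^3: the coefficient of x^3 in -4·tan(x) is -4/3 and in ln(1 + x) is 1/3.
Lower-order terms cancel with the polynomial part, so the numerator is (-1)·x^3 + o(x^3), and the limit is (-1)/(-4) = 1/4.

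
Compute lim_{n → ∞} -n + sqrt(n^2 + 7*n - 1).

An ∞ − ∞ form. Rationalising with the conjugate, the difference becomes (7n - 1) / (√(n^2 + 7*n - 1) + n).
For large n the denominator behaves like 2·n, so the quotient tends to 7/2 = 7/2.

7/2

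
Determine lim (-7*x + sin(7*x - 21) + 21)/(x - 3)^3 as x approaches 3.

Direct substitution gives 0/0.
Apply L'Hôpital: lim (7*cos(7*x - 21) - 7)/(3*(x - 3)^2), still 0/0.
Apply L'Hôpital: lim (-49*sin(7*x - 21))/(6*x - 18), still 0/0.
After 3 applications of L'Hôpital's rule the quotient is (-343*cos(7*x - 21))/(6); substituting x = 3 gives -343/6.

-343/6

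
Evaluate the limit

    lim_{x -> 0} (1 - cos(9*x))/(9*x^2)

9/2

Substitution gives 0/0.
Use (1 − cos u)/u² → 1/2 with u = 9x: the limit is 9²/(2·9) = 9/2.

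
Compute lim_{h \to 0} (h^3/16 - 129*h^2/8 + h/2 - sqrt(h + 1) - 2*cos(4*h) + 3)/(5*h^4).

Substitution gives 0/0; apply L'Hôpital's rule 4 times.
After differentiating numerator and denominator 4 times the quotient is (-512*cos(4*h) + 15/(16*(h + 1)^(7/2)))/(120); at h = 0 this is -8177/1920.

-8177/1920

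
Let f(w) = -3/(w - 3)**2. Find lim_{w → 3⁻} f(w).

-∞

As w → 3⁻, (w - 3) → 0⁻, so (w - 3)^2 → 0⁺ and -3/(w - 3)^2 → -∞.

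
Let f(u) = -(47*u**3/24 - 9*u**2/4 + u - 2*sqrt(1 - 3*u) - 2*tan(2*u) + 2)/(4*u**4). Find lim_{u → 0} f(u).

Substitution gives 0/0 (the numerator vanishes to order 4).
Expand each term to order u^4: the coefficient of u^4 in -2·√(1 - 3u) is 405/64 and in -2·tan(2u) is 0.
Lower-order terms cancel with the polynomial part, so the numerator is (405/64)·u^4 + o(u^4), and the limit is (405/64)/(-4) = -405/256.

-405/256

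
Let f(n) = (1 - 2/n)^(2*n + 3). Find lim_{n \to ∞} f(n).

Let L be the limit and take ln: ln L = lim (2n + 3)·ln(1 - 2/n) = lim (2n + 3)·(-2/n + O(1/n²)) = -4.
Hence L = e^(-4).

e^(-4)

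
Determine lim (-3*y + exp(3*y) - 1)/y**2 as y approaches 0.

9/2

Direct substitution gives 0/0.
Apply L'Hôpital: lim (3*e^(3*y) - 3)/(2*y), still 0/0.
After 2 applications of L'Hôpital's rule the quotient is (9*e^(3*y))/(2); substituting y = 0 gives 9/2.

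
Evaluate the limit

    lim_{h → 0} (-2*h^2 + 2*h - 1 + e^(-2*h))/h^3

-4/3

Direct substitution gives 0/0.
Apply L'Hôpital: lim (-4*h + 2 - 2*e^(-2*h))/(3*h^2), still 0/0.
Apply L'Hôpital: lim (-4 + 4*e^(-2*h))/(6*h), still 0/0.
After 3 applications of L'Hôpital's rule the quotient is (-8*e^(-2*h))/(6); substituting h = 0 gives -4/3.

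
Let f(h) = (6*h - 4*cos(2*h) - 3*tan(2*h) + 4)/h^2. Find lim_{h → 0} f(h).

Substitution gives 0/0 (the numerator vanishes to order 2).
Expand each term to order h^2: the coefficient of h^2 in -4·cos(2h) is 8 and in -3·tan(2h) is 0.
Lower-order terms cancel with the polynomial part, so the numerator is (8)·h^2 + o(h^2), and the limit is (8)/(1) = 8.

8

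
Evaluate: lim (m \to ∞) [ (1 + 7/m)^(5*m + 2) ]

Let L be the limit and take ln: ln L = lim (5m + 2)·ln(1 + 7/m) = lim (5m + 2)·(7/m + O(1/m²)) = 35.
Hence L = e^(35).

e^(35)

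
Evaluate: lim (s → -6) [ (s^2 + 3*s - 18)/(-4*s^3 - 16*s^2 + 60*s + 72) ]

At s = -6 both the top and bottom vanish — a removable singularity. Factoring out (s + 6) from each leaves (s - 3)/(-4*s^2 + 8*s + 12), which at s = -6 equals 1/20.

1/20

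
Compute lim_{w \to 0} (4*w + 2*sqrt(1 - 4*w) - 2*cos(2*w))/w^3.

-8

Substitution gives 0/0 (the numerator vanishes to order 3).
Expand each term to order w^3: the coefficient of w^3 in -2·cos(2w) is 0 and in 2·√(1 - 4w) is -8.
Lower-order terms cancel with the polynomial part, so the numerator is (-8)·w^3 + o(w^3), and the limit is (-8)/(1) = -8.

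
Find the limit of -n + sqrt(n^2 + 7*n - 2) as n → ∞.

7/2

This has the form ∞ − ∞. Multiply and divide by the conjugate √(n^2 + 7*n - 2) + n.
That gives (7n - 2) / (√(n^2 + 7*n - 2) + n).
Divide numerator and denominator by n: the limit is 7/(2·1) = 7/2.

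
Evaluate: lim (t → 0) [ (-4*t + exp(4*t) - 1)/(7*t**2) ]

8/7

Direct substitution gives 0/0.
Apply L'Hôpital: lim (4*e^(4*t) - 4)/(14*t), still 0/0.
After 2 applications of L'Hôpital's rule the quotient is (16*e^(4*t))/(14); substituting t = 0 gives 8/7.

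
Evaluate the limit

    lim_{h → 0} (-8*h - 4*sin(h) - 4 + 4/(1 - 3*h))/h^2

36

Substitution gives 0/0 (the numerator vanishes to order 2).
Expand each term to order h^2: the coefficient of h^2 in 4·1/(1 - 3h) is 36 and in -4·sin(h) is 0.
Lower-order terms cancel with the polynomial part, so the numerator is (36)·h^2 + o(h^2), and the limit is (36)/(1) = 36.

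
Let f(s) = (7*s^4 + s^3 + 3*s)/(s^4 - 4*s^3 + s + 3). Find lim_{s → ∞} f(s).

Numerator and denominator both have degree 4.
Dividing every term by s^4, all lower-order terms vanish and the limit is the ratio of leading coefficients, 7/(1) = 7.

7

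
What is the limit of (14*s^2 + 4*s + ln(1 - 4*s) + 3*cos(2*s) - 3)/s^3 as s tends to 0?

-64/3

Substitution gives 0/0; apply L'Hôpital's rule 3 times.
After differentiating numerator and denominator 3 times the quotient is (24*sin(2*s) + 128/(4*s - 1)^3)/(6); at s = 0 this is -64/3.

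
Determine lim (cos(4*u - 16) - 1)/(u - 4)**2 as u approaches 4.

Direct substitution gives 0/0.
Apply L'Hôpital: lim (-4*sin(4*u - 16))/(2*u - 8), still 0/0.
After 2 applications of L'Hôpital's rule the quotient is (-16*cos(4*u - 16))/(2); substituting u = 4 gives -8.

-8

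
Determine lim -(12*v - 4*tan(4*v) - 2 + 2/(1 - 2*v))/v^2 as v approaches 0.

Substitution gives 0/0 (the numerator vanishes to order 2).
Expand each term to order v^2: the coefficient of v^2 in 2·1/(1 - 2v) is 8 and in -4·tan(4v) is 0.
Lower-order terms cancel with the polynomial part, so the numerator is (8)·v^2 + o(v^2), and the limit is (8)/(-1) = -8.

-8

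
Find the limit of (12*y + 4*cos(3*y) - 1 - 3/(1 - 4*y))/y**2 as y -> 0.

-66

Substitution gives 0/0; apply L'Hôpital's rule 2 times.
After differentiating numerator and denominator 2 times the quotient is (-36*cos(3*y) + 96/(4*y - 1)^3)/(2); at y = 0 this is -66.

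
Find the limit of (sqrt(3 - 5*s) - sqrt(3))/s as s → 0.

-5*√(3)/6

Substitution gives 0/0. Multiply numerator and denominator by the conjugate √(3 - 5s) + √3.
The numerator becomes (3 - 5s) − 3 = -5s, so the expression simplifies to -5/(√(3 - 5s) + √3).
Letting s → 0 gives -5/(2√3) = -5*√(3)/6.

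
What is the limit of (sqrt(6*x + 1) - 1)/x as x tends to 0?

A 0/0 form; rationalise with √(1 + 6x) + √1. This collapses the numerator to 6x, leaving 6/(√(1 + 6x) + √1) → 6/(2√1) = 3.

3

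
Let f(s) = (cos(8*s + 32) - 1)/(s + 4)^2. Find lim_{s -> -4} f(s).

-32

Direct substitution gives 0/0.
Apply L'Hôpital: lim (-8*sin(8*s + 32))/(2*s + 8), still 0/0.
After 2 applications of L'Hôpital's rule the quotient is (-64*cos(8*s + 32))/(2); substituting s = -4 gives -32.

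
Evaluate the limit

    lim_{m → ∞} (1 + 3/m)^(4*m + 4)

Let L be the limit and take ln: ln L = lim (4m + 4)·ln(1 + 3/m) = lim (4m + 4)·(3/m + O(1/m²)) = 12.
Hence L = e^(12).

e^(12)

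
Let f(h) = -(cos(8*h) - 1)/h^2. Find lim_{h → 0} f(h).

32

Direct substitution gives 0/0.
Apply L'Hôpital: lim (-8*sin(8*h))/(-2*h), still 0/0.
After 2 applications of L'Hôpital's rule the quotient is (-64*cos(8*h))/(-2); substituting h = 0 gives 32.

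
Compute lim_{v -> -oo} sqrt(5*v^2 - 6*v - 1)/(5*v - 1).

For large |v|, √(5*v^2 - 6*v - 1) ≈ √5·|v| and the denominator ≈ 5v.
Since v → −∞, |v| = −v, giving −√5/(5) = -√(5)/5.

-√(5)/5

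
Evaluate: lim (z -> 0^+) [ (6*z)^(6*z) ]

Base → 0⁺ and exponent → 0⁺: a 0^0 form.
Take logs: 6z·ln(6z). This is 0·(−∞); rewriting as ln(6z)/(1/(6z)) and applying L'Hôpital gives 0.
Hence the limit is e^0 = 1.

1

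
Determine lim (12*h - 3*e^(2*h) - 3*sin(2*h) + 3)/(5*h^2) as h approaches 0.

-6/5

Substitution gives 0/0 (the numerator vanishes to order 2).
Expand each term to order h^2: the coefficient of h^2 in -3·e^(2h) is -6 and in -3·sin(2h) is 0.
Lower-order terms cancel with the polynomial part, so the numerator is (-6)·h^2 + o(h^2), and the limit is (-6)/(5) = -6/5.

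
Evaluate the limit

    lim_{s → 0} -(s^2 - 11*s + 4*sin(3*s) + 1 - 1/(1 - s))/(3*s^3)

19/3

Substitution gives 0/0 (the numerator vanishes to order 3).
Expand each term to order s^3: the coefficient of s^3 in 4·sin(3s) is -18 and in −1/(1 - s) is -1.
Lower-order terms cancel with the polynomial part, so the numerator is (-19)·s^3 + o(s^3), and the limit is (-19)/(-3) = 19/3.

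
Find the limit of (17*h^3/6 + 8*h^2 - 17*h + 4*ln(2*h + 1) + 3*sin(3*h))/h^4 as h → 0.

-16

Substitution gives 0/0 (the numerator vanishes to order 4).
Expand each term to order h^4: the coefficient of h^4 in 4·ln(1 + 2h) is -16 and in 3·sin(3h) is 0.
Lower-order terms cancel with the polynomial part, so the numerator is (-16)·h^4 + o(h^4), and the limit is (-16)/(1) = -16.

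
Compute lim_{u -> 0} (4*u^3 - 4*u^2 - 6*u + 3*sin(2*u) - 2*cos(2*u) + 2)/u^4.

-4/3

Substitution gives 0/0; apply L'Hôpital's rule 4 times.
After differentiating numerator and denominator 4 times the quotient is (48*sin(2*u) - 32*cos(2*u))/(24); at u = 0 this is -4/3.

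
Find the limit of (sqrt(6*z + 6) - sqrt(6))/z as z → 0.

√(6)/2

Substitution gives 0/0. Multiply numerator and denominator by the conjugate √(6 + 6z) + √6.
The numerator becomes (6 + 6z) − 6 = 6z, so the expression simplifies to 6/(√(6 + 6z) + √6).
Letting z → 0 gives 6/(2√6) = √(6)/2.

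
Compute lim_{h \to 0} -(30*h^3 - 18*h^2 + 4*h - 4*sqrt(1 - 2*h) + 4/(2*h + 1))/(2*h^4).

Substitution gives 0/0 (the numerator vanishes to order 4).
Expand each term to order h^4: the coefficient of h^4 in -4·√(1 - 2h) is 5/2 and in 4·1/(1 + 2h) is 64.
Lower-order terms cancel with the polynomial part, so the numerator is (133/2)·h^4 + o(h^4), and the limit is (133/2)/(-2) = -133/4.

-133/4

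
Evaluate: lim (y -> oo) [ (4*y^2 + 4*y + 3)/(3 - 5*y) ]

The numerator has higher degree (2 > 1); the quotient behaves like (4/(-5))·y^1 for large |y|.
As y → +∞ this diverges to -∞.

-∞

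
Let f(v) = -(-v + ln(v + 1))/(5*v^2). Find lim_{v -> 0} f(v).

1/10

Direct substitution gives 0/0.
Apply L'Hôpital: lim (-1 + 1/(v + 1))/(-10*v), still 0/0.
After 2 applications of L'Hôpital's rule the quotient is (-1/(v + 1)^2)/(-10); substituting v = 0 gives 1/10.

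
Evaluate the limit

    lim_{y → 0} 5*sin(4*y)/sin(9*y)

Substitution gives 0/0.
Divide numerator and denominator by y: sin(4y)/y → 4 and sin(9y)/y → 9, so the limit is 5·4/9 = 20/9.

20/9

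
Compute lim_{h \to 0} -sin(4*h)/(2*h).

Substitution gives 0/0.
Write it as (4/(-2))·sin(4h)/(4h); since sin(u)/u → 1, the limit is -2.

-2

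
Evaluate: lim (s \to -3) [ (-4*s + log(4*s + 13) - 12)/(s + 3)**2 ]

-8

Direct substitution gives 0/0.
Apply L'Hôpital: lim (-4 + 4/(4*s + 13))/(2*s + 6), still 0/0.
After 2 applications of L'Hôpital's rule the quotient is (-16/(4*s + 13)^2)/(2); substituting s = -3 gives -8.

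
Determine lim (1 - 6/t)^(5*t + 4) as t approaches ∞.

e^(-30)

The base → 1 and the exponent → ∞: a 1^∞ form.
Take logarithms: (5t + 4)·ln(1 - 6/t). Since ln(1+u) ~ u for small u, this behaves like (5t)·(-6/t) → -30.
So the limit is e^(-30).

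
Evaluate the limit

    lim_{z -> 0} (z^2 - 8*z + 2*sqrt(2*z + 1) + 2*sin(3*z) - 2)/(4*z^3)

-2

Substitution gives 0/0; apply L'Hôpital's rule 3 times.
After differentiating numerator and denominator 3 times the quotient is (-54*cos(3*z) + 6/(2*z + 1)^(5/2))/(24); at z = 0 this is -2.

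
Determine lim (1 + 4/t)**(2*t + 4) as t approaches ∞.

Write it as [(1 + 4/t)^t]^(2) · (1 + 4/t)^(4). The bracketed term tends to e^(4) and the second factor to 1, so the limit is e^(8).

e^(8)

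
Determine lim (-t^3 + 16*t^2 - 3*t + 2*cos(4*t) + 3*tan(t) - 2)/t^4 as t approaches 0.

Substitution gives 0/0; apply L'Hôpital's rule 4 times.
After differentiating numerator and denominator 4 times the quotient is (512*cos(4*t) + 72*tan(t)^5 + 120*tan(t)^3 + 48*tan(t))/(24); at t = 0 this is 64/3.

64/3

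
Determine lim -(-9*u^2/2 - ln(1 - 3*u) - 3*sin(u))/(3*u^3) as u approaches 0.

-19/6

Substitution gives 0/0 (the numerator vanishes to order 3).
Expand each term to order u^3: the coefficient of u^3 in −ln(1 - 3u) is 9 and in -3·sin(u) is 1/2.
Lower-order terms cancel with the polynomial part, so the numerator is (19/2)·u^3 + o(u^3), and the limit is (19/2)/(-3) = -19/6.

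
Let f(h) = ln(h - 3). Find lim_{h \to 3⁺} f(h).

-∞

As h → 3⁺, h - 3 → 0⁺ and ln(h - 3) → −∞.
Multiplying by 1 gives -∞.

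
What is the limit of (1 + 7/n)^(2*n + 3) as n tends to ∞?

e^(14)

The base → 1 and the exponent → ∞: a 1^∞ form.
Take logarithms: (2n + 3)·ln(1 + 7/n). Since ln(1+u) ~ u for small u, this behaves like (2n)·(7/n) → 14.
So the limit is e^(14).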